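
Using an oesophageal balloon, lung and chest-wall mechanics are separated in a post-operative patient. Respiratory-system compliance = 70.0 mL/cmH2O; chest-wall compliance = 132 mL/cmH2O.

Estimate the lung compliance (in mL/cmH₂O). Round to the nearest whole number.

149

1/CL = 1/Crs − 1/Ccw.
1/CL = 1/70.0 − 1/132 = 0.00671.
CL = 149.03 mL/cmH2O.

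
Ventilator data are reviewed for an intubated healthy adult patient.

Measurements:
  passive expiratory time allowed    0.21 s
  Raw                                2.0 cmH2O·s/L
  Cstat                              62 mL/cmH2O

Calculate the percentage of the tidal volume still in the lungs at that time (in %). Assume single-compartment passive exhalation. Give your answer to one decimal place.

18.4

τ = R × C = 2.0 × 62 mL/cmH2O = 2.0 × 0.062 L/cmH2O = 0.124 s.
Passive exhalation: V(t)/V₀ = e^(−t/τ) = e^(−0.21/0.124) = 0.1839.
Fraction remaining = 0.1839 → 18.39%.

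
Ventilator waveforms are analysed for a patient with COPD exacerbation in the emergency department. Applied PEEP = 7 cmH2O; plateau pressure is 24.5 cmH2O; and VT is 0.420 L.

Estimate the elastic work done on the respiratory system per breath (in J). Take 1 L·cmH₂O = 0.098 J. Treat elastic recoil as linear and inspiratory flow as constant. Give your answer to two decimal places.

0.36

Elastic work ≈ ½ × (Pplat − PEEP) × Vt = 0.5 × (24.5 − 7) × 0.420 L = 0.5 × 17.5 × 0.420 = 3.675 L·cmH2O.
× 0.098 J/(L·cmH2O) → 0.3602 J.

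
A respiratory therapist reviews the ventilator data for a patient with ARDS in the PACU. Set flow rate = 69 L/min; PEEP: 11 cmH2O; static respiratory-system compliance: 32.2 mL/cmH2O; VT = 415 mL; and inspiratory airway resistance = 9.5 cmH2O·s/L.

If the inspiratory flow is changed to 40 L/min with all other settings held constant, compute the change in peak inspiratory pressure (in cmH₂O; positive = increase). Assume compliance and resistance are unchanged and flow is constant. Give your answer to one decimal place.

-4.6

Flow: 69 L/min ÷ 60 = 1.15 L/s.
New flow: 40 L/min ÷ 60 = 0.6667 L/s.
PIP = Vt/C + R·V̇ + PEEP (constant-flow equation of motion).
Only the resistive term changes: ΔPIP = R × ΔV̇ = 9.5 × (0.6667 − 1.15) = 9.5 × -0.4833 = -4.591 cmH2O.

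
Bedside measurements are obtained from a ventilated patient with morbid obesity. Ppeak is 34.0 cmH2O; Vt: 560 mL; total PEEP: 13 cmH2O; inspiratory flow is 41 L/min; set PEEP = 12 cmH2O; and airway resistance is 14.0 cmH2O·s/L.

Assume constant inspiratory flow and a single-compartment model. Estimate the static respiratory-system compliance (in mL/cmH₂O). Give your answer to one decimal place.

Flow: 41 L/min ÷ 60 = 0.6833 L/s.
Total PEEP = 13 cmH2O (set 12 + intrinsic 1); this is the baseline alveolar pressure.
Equation of motion (constant flow): PIP = Vt/C + R·V̇ + PEEP.
Vt/C = PIP − R·V̇ − PEEP = 34.0 − 14.0×0.6833 − 13 = 34.0 − 9.566 − 13 = 11.434 cmH2O.
C = Vt / 11.434 = 560 / 11.434 = 48.977 mL/cmH2O.

49.0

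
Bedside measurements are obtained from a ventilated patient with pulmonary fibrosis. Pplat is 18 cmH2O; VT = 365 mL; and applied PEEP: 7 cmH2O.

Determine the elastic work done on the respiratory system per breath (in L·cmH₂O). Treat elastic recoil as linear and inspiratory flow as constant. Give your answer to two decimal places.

Elastic work ≈ ½ × (Pplat − PEEP) × Vt = 0.5 × (18 − 7) × 0.365 L = 0.5 × 11.0 × 0.365 = 2.008 L·cmH2O.

2.01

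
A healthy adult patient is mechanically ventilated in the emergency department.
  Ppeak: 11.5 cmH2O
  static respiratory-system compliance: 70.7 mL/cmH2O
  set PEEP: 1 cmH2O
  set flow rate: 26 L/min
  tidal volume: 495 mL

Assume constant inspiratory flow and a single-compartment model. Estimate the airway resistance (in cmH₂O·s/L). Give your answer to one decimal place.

Flow: 26 L/min ÷ 60 = 0.4333 L/s.
Equation of motion (constant flow): PIP = Vt/C + R·V̇ + PEEP.
R·V̇ = PIP − Vt/C − PEEP = 11.5 − 495/70.7 − 1 = 11.5 − 7.001 − 1 = 3.499 cmH2O.
R = 3.499 / 0.4333 = 8.075 cmH2O·s/L.

8.1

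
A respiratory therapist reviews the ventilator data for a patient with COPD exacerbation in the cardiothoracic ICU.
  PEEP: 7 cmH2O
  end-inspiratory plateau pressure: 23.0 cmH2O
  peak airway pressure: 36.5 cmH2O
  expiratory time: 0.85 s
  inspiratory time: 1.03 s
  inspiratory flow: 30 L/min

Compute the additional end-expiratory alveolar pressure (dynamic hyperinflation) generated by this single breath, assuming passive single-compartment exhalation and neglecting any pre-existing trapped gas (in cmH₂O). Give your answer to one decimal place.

6.0

Flow: 30 L/min ÷ 60 = 0.5 L/s.
Vt = flow × Ti = 0.5 L/s × 1.03 s × 1000 mL/L = 515.0 mL.
R = (PIP − Pplat)/V̇ = (36.5 − 23.0) / 0.5 = 13.5/0.5 = 27.0 cmH2O·s/L.
C = Vt/(Pplat − PEEP) = 515.0 / (23.0 − 7) = 515.0/16.0 = 32.188 mL/cmH2O.
τ = R × C = 27.0 × 0.03219 L/cmH2O = 0.8691 s.
Fraction remaining = e^(−Te/τ) = e^(−0.85/0.8691) = 0.3761; trapped volume = 515.0 × 0.3761 = 193.69 mL.
Additional alveolar pressure from trapping ≈ V_trapped / C = 193.69 / 32.188 = 6.017 cmH2O.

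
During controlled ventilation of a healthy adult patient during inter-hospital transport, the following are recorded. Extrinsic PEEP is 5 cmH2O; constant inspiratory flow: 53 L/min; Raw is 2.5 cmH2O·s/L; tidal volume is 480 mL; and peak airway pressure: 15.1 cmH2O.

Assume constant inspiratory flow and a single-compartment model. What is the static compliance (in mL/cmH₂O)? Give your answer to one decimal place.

Flow: 53 L/min ÷ 60 = 0.8833 L/s.
Equation of motion (constant flow): PIP = Vt/C + R·V̇ + PEEP.
Vt/C = PIP − R·V̇ − PEEP = 15.1 − 2.5×0.8833 − 5 = 15.1 − 2.208 − 5 = 7.892 cmH2O.
C = Vt / 7.892 = 480 / 7.892 = 60.821 mL/cmH2O.

60.8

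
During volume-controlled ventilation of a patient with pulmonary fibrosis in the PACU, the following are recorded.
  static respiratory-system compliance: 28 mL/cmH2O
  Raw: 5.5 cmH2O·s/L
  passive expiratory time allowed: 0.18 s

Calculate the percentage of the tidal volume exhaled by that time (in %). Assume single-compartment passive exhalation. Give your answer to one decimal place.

τ = R × C = 5.5 × 28 mL/cmH2O = 5.5 × 0.028 L/cmH2O = 0.154 s.
Passive exhalation: V(t)/V₀ = e^(−t/τ) = e^(−0.18/0.154) = 0.3107.
Fraction exhaled = 1 − 0.3107 = 0.6893 → 68.93%.

68.9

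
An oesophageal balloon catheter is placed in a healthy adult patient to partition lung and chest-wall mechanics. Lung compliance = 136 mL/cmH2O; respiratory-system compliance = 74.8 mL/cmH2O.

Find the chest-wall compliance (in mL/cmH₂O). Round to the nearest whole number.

1/Ccw = 1/Crs − 1/CL.
1/Ccw = 1/74.8 − 1/136 = 0.006016.
Ccw = 166.22 mL/cmH2O.

166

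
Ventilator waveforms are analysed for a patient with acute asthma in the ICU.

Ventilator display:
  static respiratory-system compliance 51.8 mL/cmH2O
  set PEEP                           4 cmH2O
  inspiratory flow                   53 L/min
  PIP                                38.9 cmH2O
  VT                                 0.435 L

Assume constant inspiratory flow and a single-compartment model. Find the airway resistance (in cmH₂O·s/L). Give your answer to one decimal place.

Flow: 53 L/min ÷ 60 = 0.8833 L/s.
Equation of motion (constant flow): PIP = Vt/C + R·V̇ + PEEP.
R·V̇ = PIP − Vt/C − PEEP = 38.9 − 435/51.8 − 4 = 38.9 − 8.398 − 4 = 26.502 cmH2O.
R = 26.502 / 0.8833 = 30.003 cmH2O·s/L.

30.0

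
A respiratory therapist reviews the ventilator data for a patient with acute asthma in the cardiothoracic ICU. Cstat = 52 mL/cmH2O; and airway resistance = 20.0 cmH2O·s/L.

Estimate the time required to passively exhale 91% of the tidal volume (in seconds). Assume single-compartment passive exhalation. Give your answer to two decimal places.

2.50

τ = R × C = 20.0 × 52 mL/cmH2O = 20.0 × 0.052 L/cmH2O = 1.04 s.
Exhaled fraction f = 1 − e^(−t/τ) → t = −τ·ln(1 − f) = −1.04·ln(0.09) = 2.504 s.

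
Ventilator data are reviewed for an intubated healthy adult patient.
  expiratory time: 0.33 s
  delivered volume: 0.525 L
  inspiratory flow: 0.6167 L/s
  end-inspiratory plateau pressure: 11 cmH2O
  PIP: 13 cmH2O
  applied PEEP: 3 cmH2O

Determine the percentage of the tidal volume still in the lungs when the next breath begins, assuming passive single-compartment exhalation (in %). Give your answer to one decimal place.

21.2

R = (PIP − Pplat)/V̇ = (13 − 11) / 0.6167 = 2.0/0.6167 = 3.243 cmH2O·s/L.
C = Vt/(Pplat − PEEP) = 525.0 / (11 − 3) = 525.0/8.0 = 65.625 mL/cmH2O.
τ = R × C = 3.243 × 0.06563 L/cmH2O = 0.2128 s.
Fraction remaining at end-expiration = e^(−Te/τ) = e^(−0.33/0.2128) = 0.2121 → 21.21%.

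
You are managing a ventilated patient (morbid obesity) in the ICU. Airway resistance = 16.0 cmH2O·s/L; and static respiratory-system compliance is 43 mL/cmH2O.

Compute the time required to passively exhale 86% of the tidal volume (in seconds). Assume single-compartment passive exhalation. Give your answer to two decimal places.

1.35

τ = R × C = 16.0 × 43 mL/cmH2O = 16.0 × 0.043 L/cmH2O = 0.688 s.
Exhaled fraction f = 1 − e^(−t/τ) → t = −τ·ln(1 − f) = −0.688·ln(0.14) = 1.353 s.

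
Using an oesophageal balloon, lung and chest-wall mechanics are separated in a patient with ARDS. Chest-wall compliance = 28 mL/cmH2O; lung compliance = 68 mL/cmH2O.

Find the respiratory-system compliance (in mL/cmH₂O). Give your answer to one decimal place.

Lung and chest wall are elastances in series: 1/Crs = 1/CL + 1/Ccw.
1/Crs = 1/68 + 1/28 = 0.05042.
Crs = 19.833 mL/cmH2O.

19.8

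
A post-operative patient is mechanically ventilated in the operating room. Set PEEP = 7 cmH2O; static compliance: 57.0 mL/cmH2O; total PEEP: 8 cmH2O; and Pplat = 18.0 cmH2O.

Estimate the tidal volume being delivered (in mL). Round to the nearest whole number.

End-expiratory occlusion gives total PEEP = 8 cmH2O (intrinsic PEEP = 8 − 7 = 1). Use total PEEP for the elastic gradient.
Vt = Cstat × (Pplat − PEEPtotal) = 57.0 × (18.0 − 8) = 57.0 × 10.0 = 570.0 mL.

570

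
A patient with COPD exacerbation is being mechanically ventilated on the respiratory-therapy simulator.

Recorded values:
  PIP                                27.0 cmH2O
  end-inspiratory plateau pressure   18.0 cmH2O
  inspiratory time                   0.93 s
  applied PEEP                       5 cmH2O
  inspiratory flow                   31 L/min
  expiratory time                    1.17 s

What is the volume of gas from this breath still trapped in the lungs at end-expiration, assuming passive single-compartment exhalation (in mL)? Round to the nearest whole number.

78

Flow: 31 L/min ÷ 60 = 0.5167 L/s.
Vt = flow × Ti = 0.5167 L/s × 0.93 s × 1000 mL/L = 480.53 mL.
R = (PIP − Pplat)/V̇ = (27.0 − 18.0) / 0.5167 = 9.0/0.5167 = 17.418 cmH2O·s/L.
C = Vt/(Pplat − PEEP) = 480.53 / (18.0 − 5) = 480.53/13.0 = 36.964 mL/cmH2O.
τ = R × C = 17.418 × 0.03696 L/cmH2O = 0.6438 s.
Fraction remaining = e^(−Te/τ) = e^(−1.17/0.6438) = 0.1625.
Trapped volume = 480.53 × 0.1625 = 78.086 mL.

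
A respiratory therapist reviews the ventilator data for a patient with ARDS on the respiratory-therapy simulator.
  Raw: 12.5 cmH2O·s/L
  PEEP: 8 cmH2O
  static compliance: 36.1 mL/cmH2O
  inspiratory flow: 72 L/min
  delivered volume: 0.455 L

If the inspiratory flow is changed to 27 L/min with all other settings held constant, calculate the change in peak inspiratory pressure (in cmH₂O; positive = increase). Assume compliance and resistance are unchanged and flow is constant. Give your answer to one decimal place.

Flow: 72 L/min ÷ 60 = 1.2 L/s.
New flow: 27 L/min ÷ 60 = 0.45 L/s.
PIP = Vt/C + R·V̇ + PEEP (constant-flow equation of motion).
Only the resistive term changes: ΔPIP = R × ΔV̇ = 12.5 × (0.45 − 1.2) = 12.5 × -0.75 = -9.375 cmH2O.

-9.4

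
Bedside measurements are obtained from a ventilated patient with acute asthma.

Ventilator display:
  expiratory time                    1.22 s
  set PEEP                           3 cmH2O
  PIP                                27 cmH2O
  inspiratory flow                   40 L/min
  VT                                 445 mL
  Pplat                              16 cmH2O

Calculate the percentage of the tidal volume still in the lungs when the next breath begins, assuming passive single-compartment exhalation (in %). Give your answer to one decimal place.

Flow: 40 L/min ÷ 60 = 0.6667 L/s.
R = (PIP − Pplat)/V̇ = (27 − 16) / 0.6667 = 11.0/0.6667 = 16.499 cmH2O·s/L.
C = Vt/(Pplat − PEEP) = 445.0 / (16 − 3) = 445.0/13.0 = 34.231 mL/cmH2O.
τ = R × C = 16.499 × 0.03423 L/cmH2O = 0.5648 s.
Fraction remaining at end-expiration = e^(−Te/τ) = e^(−1.22/0.5648) = 0.1153 → 11.53%.

11.5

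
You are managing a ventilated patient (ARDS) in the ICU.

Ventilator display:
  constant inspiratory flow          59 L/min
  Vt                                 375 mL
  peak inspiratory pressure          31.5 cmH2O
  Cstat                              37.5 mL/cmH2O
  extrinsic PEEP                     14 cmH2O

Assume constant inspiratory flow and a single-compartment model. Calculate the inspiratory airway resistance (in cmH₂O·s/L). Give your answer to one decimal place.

Flow: 59 L/min ÷ 60 = 0.9833 L/s.
Equation of motion (constant flow): PIP = Vt/C + R·V̇ + PEEP.
R·V̇ = PIP − Vt/C − PEEP = 31.5 − 375/37.5 − 14 = 31.5 − 10.0 − 14 = 7.5 cmH2O.
R = 7.5 / 0.9833 = 7.627 cmH2O·s/L.

7.6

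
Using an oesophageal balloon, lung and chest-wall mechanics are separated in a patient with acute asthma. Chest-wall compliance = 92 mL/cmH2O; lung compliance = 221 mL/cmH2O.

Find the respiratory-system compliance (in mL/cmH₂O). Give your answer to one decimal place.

Lung and chest wall are elastances in series: 1/Crs = 1/CL + 1/Ccw.
1/Crs = 1/221 + 1/92 = 0.01539.
Crs = 64.977 mL/cmH2O.

65.0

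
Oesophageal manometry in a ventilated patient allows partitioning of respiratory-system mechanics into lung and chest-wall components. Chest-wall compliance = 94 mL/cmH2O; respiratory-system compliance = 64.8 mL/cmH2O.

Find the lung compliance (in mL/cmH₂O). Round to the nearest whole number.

1/CL = 1/Crs − 1/Ccw.
1/CL = 1/64.8 − 1/94 = 0.004794.
CL = 208.59 mL/cmH2O.

209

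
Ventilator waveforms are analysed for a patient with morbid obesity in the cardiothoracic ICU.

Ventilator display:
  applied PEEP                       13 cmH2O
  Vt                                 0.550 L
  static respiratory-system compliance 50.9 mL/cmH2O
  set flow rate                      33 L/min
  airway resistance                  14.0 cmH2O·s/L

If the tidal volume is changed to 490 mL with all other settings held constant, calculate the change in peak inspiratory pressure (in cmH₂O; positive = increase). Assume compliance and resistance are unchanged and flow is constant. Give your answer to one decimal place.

-1.2

PIP = Vt/C + R·V̇ + PEEP (constant-flow equation of motion).
Only the elastic term changes: ΔPIP = ΔVt / C = (490 − 550) / 50.9 = -1.179 cmH2O.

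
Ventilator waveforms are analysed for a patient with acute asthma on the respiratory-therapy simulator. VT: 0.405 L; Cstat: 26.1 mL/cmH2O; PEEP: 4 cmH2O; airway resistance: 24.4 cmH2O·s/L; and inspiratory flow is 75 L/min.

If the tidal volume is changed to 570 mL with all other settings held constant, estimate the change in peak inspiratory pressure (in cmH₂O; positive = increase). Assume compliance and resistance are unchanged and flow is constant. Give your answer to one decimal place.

6.3

PIP = Vt/C + R·V̇ + PEEP (constant-flow equation of motion).
Only the elastic term changes: ΔPIP = ΔVt / C = (570 − 405) / 26.1 = 6.322 cmH2O.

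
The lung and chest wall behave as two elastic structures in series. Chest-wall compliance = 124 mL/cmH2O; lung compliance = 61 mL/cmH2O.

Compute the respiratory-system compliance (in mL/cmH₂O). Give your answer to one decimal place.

Lung and chest wall are elastances in series: 1/Crs = 1/CL + 1/Ccw.
1/Crs = 1/61 + 1/124 = 0.02446.
Crs = 40.883 mL/cmH2O.

40.9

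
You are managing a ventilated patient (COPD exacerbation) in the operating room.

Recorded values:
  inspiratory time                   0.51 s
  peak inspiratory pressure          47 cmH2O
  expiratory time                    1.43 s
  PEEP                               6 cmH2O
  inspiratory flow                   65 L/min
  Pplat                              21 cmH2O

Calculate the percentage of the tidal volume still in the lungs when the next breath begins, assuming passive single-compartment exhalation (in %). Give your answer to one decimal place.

19.8

Flow: 65 L/min ÷ 60 = 1.0833 L/s.
Vt = flow × Ti = 1.0833 L/s × 0.51 s × 1000 mL/L = 552.48 mL.
R = (PIP − Pplat)/V̇ = (47 − 21) / 1.0833 = 26.0/1.0833 = 24.001 cmH2O·s/L.
C = Vt/(Pplat − PEEP) = 552.48 / (21 − 6) = 552.48/15.0 = 36.832 mL/cmH2O.
τ = R × C = 24.001 × 0.03683 L/cmH2O = 0.884 s.
Fraction remaining at end-expiration = e^(−Te/τ) = e^(−1.43/0.884) = 0.1984 → 19.84%.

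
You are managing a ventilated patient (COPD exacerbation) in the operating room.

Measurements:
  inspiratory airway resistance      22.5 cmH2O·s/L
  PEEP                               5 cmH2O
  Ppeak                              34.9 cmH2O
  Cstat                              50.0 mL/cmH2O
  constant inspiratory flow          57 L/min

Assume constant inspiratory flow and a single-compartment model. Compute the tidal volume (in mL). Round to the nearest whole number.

Flow: 57 L/min ÷ 60 = 0.95 L/s.
Equation of motion (constant flow): PIP = Vt/C + R·V̇ + PEEP.
Vt/C = PIP − R·V̇ − PEEP = 34.9 − 21.375 − 5 = 8.525 cmH2O.
Vt = C × 8.525 = 50.0 × 8.525 = 426.25 mL.

426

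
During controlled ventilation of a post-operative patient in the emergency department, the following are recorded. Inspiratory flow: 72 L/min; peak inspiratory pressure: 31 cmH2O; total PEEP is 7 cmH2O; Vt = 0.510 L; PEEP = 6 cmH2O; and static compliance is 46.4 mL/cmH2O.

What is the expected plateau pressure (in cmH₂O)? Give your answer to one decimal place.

18.0

End-expiratory occlusion gives total PEEP = 7 cmH2O (intrinsic PEEP = 7 − 6 = 1). Use total PEEP for the elastic gradient.
Pplat = PEEPtotal + Vt / Cstat = 7 + 510 / 46.4 = 7 + 10.991 = 17.991 cmH2O.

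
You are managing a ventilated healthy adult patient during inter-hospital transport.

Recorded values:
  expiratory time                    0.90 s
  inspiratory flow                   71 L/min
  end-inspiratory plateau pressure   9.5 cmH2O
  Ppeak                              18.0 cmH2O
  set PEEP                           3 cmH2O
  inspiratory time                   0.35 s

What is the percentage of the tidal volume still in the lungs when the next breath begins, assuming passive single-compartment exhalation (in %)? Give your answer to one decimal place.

Flow: 71 L/min ÷ 60 = 1.1833 L/s.
Vt = flow × Ti = 1.1833 L/s × 0.35 s × 1000 mL/L = 414.16 mL.
R = (PIP − Pplat)/V̇ = (18.0 − 9.5) / 1.1833 = 8.5/1.1833 = 7.183 cmH2O·s/L.
C = Vt/(Pplat − PEEP) = 414.16 / (9.5 − 3) = 414.16/6.5 = 63.717 mL/cmH2O.
τ = R × C = 7.183 × 0.06372 L/cmH2O = 0.4577 s.
Fraction remaining at end-expiration = e^(−Te/τ) = e^(−0.90/0.4577) = 0.14 → 14.0%.

14.0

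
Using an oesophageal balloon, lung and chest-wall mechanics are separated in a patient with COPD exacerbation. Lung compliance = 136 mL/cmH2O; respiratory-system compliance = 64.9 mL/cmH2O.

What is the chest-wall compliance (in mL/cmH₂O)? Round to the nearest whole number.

1/Ccw = 1/Crs − 1/CL.
1/Ccw = 1/64.9 − 1/136 = 0.008055.
Ccw = 124.15 mL/cmH2O.

124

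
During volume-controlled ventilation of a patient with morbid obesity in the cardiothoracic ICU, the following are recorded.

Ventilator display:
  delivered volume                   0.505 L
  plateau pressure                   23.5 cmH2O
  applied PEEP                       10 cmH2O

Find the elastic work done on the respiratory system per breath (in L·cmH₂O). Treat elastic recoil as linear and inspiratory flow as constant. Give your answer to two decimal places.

3.41

Elastic work ≈ ½ × (Pplat − PEEP) × Vt = 0.5 × (23.5 − 10) × 0.505 L = 0.5 × 13.5 × 0.505 = 3.409 L·cmH2O.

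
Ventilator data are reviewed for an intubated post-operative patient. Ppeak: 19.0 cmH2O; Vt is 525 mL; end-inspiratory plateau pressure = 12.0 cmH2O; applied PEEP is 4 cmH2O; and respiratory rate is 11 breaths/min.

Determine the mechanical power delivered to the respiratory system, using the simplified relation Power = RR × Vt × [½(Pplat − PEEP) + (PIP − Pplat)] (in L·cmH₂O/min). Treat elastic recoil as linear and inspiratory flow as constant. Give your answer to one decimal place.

63.5

Per-breath work = Vt × [½(Pplat−PEEP) + (PIP−Pplat)] = 0.525 × [0.5×8.0 + 7.0] = 0.525 × 11.0 = 5.775 L·cmH2O.
Power = 11 × 5.775 = 63.525 L·cmH2O/min.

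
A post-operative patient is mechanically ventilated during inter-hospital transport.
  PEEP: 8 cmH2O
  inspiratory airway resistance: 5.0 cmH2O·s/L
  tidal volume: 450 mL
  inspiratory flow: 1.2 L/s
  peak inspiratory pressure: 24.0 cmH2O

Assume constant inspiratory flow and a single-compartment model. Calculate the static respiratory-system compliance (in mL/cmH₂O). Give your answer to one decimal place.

45.0

Equation of motion (constant flow): PIP = Vt/C + R·V̇ + PEEP.
Vt/C = PIP − R·V̇ − PEEP = 24.0 − 5.0×1.2 − 8 = 24.0 − 6.0 − 8 = 10.0 cmH2O.
C = Vt / 10.0 = 450 / 10.0 = 45.0 mL/cmH2O.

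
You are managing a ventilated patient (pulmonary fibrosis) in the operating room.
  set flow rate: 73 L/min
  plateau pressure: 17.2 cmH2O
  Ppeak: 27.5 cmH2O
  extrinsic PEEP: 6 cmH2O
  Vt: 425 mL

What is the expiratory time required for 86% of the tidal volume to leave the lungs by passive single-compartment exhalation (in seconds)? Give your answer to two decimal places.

0.63

Flow: 73 L/min ÷ 60 = 1.2167 L/s.
R = (PIP − Pplat)/V̇ = (27.5 − 17.2) / 1.2167 = 10.3/1.2167 = 8.466 cmH2O·s/L.
C = Vt/(Pplat − PEEP) = 425.0 / (17.2 − 6) = 425.0/11.2 = 37.946 mL/cmH2O.
τ = R × C = 8.466 × 0.03795 L/cmH2O = 0.3213 s.
t = −τ·ln(1 − 0.86) = −0.3213·ln(0.14) = 0.6317 s.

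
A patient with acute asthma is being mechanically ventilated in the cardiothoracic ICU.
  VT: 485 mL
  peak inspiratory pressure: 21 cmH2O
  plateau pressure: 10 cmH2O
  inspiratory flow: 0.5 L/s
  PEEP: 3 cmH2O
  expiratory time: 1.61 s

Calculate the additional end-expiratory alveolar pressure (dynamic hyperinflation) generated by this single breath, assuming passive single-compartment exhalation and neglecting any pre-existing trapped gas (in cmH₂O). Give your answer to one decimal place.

2.4

R = (PIP − Pplat)/V̇ = (21 − 10) / 0.5 = 11.0/0.5 = 22.0 cmH2O·s/L.
C = Vt/(Pplat − PEEP) = 485.0 / (10 − 3) = 485.0/7.0 = 69.286 mL/cmH2O.
τ = R × C = 22.0 × 0.06929 L/cmH2O = 1.524 s.
Fraction remaining = e^(−Te/τ) = e^(−1.61/1.524) = 0.3477; trapped volume = 485.0 × 0.3477 = 168.63 mL.
Additional alveolar pressure from trapping ≈ V_trapped / C = 168.63 / 69.286 = 2.434 cmH2O.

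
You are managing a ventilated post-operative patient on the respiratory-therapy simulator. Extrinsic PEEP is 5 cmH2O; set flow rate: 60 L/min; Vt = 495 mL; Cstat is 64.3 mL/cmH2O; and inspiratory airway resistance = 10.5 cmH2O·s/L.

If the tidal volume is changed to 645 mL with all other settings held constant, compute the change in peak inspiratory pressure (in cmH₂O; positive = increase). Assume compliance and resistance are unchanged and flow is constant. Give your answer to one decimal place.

2.3

PIP = Vt/C + R·V̇ + PEEP (constant-flow equation of motion).
Only the elastic term changes: ΔPIP = ΔVt / C = (645 − 495) / 64.3 = 2.333 cmH2O.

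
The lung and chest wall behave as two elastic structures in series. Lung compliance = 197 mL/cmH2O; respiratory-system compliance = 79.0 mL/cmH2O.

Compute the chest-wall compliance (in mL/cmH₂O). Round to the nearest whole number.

1/Ccw = 1/Crs − 1/CL.
1/Ccw = 1/79.0 − 1/197 = 0.007582.
Ccw = 131.89 mL/cmH2O.

132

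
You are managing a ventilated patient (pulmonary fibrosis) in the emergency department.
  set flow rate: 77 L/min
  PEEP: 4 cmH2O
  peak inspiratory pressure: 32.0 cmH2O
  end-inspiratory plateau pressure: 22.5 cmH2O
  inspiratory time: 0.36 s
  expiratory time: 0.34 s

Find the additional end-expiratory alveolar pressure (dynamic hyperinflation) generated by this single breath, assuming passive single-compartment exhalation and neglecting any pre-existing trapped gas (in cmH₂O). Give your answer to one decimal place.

2.9

Flow: 77 L/min ÷ 60 = 1.2833 L/s.
Vt = flow × Ti = 1.2833 L/s × 0.36 s × 1000 mL/L = 461.99 mL.
R = (PIP − Pplat)/V̇ = (32.0 − 22.5) / 1.2833 = 9.5/1.2833 = 7.403 cmH2O·s/L.
C = Vt/(Pplat − PEEP) = 461.99 / (22.5 − 4) = 461.99/18.5 = 24.972 mL/cmH2O.
τ = R × C = 7.403 × 0.02497 L/cmH2O = 0.1849 s.
Fraction remaining = e^(−Te/τ) = e^(−0.34/0.1849) = 0.159; trapped volume = 461.99 × 0.159 = 73.456 mL.
Additional alveolar pressure from trapping ≈ V_trapped / C = 73.456 / 24.972 = 2.942 cmH2O.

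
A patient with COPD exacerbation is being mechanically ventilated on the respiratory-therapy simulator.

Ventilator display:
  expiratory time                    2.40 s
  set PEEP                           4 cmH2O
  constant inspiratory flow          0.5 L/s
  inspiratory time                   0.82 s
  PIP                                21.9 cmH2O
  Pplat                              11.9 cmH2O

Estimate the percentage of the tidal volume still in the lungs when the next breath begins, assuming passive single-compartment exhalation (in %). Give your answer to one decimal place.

Vt = flow × Ti = 0.5 L/s × 0.82 s × 1000 mL/L = 410.0 mL.
R = (PIP − Pplat)/V̇ = (21.9 − 11.9) / 0.5 = 10.0/0.5 = 20.0 cmH2O·s/L.
C = Vt/(Pplat − PEEP) = 410.0 / (11.9 − 4) = 410.0/7.9 = 51.899 mL/cmH2O.
τ = R × C = 20.0 × 0.0519 L/cmH2O = 1.038 s.
Fraction remaining at end-expiration = e^(−Te/τ) = e^(−2.40/1.038) = 0.09905 → 9.905%.

9.9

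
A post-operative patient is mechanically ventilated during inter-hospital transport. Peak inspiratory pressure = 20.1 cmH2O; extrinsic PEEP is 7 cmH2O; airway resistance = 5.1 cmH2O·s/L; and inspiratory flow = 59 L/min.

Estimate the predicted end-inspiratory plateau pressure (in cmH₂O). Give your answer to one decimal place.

Flow: 59 L/min ÷ 60 = 0.9833 L/s.
Pplat = PIP − Raw × flow = 20.1 − 5.1 × 0.9833 = 20.1 − 5.015 = 15.085 cmH2O.

15.1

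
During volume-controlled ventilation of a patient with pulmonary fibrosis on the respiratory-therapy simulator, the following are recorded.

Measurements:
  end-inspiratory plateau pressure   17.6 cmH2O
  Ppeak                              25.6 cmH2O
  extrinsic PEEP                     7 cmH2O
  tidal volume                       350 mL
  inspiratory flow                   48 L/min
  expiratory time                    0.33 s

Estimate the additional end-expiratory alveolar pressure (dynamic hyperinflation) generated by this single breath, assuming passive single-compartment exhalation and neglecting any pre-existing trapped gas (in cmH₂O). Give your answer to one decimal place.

Flow: 48 L/min ÷ 60 = 0.8 L/s.
R = (PIP − Pplat)/V̇ = (25.6 − 17.6) / 0.8 = 8.0/0.8 = 10.0 cmH2O·s/L.
C = Vt/(Pplat − PEEP) = 350.0 / (17.6 − 7) = 350.0/10.6 = 33.019 mL/cmH2O.
τ = R × C = 10.0 × 0.03302 L/cmH2O = 0.3302 s.
Fraction remaining = e^(−Te/τ) = e^(−0.33/0.3302) = 0.3681; trapped volume = 350.0 × 0.3681 = 128.84 mL.
Additional alveolar pressure from trapping ≈ V_trapped / C = 128.84 / 33.019 = 3.902 cmH2O.

3.9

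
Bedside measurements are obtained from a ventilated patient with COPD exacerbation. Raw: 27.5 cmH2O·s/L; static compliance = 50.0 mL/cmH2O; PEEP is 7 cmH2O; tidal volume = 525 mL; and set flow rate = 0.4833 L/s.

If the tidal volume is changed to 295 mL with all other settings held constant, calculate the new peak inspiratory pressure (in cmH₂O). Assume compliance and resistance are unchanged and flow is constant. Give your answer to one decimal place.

PIP = Vt/C + R·V̇ + PEEP (constant-flow equation of motion).
Only the elastic term changes: ΔPIP = ΔVt / C = (295 − 525) / 50.0 = -4.6 cmH2O.
Original PIP = 525/50.0 + 27.5×0.4833 + 7 = 30.791 cmH2O; new PIP = 30.791 + (-4.6) = 26.191 cmH2O.

26.2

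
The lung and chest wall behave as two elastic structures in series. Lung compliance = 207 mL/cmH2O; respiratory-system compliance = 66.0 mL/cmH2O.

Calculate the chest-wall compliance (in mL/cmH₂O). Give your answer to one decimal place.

1/Ccw = 1/Crs − 1/CL.
1/Ccw = 1/66.0 − 1/207 = 0.01032.
Ccw = 96.899 mL/cmH2O.

96.9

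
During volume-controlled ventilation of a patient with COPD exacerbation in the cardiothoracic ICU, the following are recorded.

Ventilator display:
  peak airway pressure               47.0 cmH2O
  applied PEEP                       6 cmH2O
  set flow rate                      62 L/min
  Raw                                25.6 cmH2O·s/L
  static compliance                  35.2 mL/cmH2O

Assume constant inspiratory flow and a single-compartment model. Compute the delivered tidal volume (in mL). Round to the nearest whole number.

Flow: 62 L/min ÷ 60 = 1.0333 L/s.
Equation of motion (constant flow): PIP = Vt/C + R·V̇ + PEEP.
Vt/C = PIP − R·V̇ − PEEP = 47.0 − 26.452 − 6 = 14.548 cmH2O.
Vt = C × 14.548 = 35.2 × 14.548 = 512.09 mL.

512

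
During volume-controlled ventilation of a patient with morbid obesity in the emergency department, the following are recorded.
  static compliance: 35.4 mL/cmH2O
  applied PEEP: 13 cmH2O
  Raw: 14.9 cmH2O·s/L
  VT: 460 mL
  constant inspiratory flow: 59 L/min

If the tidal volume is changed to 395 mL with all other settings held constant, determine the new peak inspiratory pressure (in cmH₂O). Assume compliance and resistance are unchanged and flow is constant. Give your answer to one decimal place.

38.8

Flow: 59 L/min ÷ 60 = 0.9833 L/s.
PIP = Vt/C + R·V̇ + PEEP (constant-flow equation of motion).
Only the elastic term changes: ΔPIP = ΔVt / C = (395 − 460) / 35.4 = -1.836 cmH2O.
Original PIP = 460/35.4 + 14.9×0.9833 + 13 = 40.646 cmH2O; new PIP = 40.646 + (-1.836) = 38.81 cmH2O.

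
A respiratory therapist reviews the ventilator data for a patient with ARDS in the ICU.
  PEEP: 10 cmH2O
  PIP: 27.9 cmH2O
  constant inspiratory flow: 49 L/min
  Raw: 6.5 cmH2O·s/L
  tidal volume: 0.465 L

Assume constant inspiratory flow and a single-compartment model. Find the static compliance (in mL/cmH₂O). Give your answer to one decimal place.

Flow: 49 L/min ÷ 60 = 0.8167 L/s.
Equation of motion (constant flow): PIP = Vt/C + R·V̇ + PEEP.
Vt/C = PIP − R·V̇ − PEEP = 27.9 − 6.5×0.8167 − 10 = 27.9 − 5.309 − 10 = 12.591 cmH2O.
C = Vt / 12.591 = 465 / 12.591 = 36.931 mL/cmH2O.

36.9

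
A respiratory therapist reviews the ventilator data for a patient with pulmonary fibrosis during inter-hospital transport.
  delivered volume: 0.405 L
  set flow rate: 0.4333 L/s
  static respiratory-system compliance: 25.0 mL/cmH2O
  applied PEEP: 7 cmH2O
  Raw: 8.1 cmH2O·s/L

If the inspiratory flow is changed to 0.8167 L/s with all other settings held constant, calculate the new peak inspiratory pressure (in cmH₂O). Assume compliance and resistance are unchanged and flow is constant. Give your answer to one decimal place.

PIP = Vt/C + R·V̇ + PEEP (constant-flow equation of motion).
Only the resistive term changes: ΔPIP = R × ΔV̇ = 8.1 × (0.8167 − 0.4333) = 8.1 × 0.3834 = 3.106 cmH2O.
Original PIP = 405/25.0 + 8.1×0.4333 + 7 = 26.71 cmH2O; new PIP = 26.71 + (3.106) = 29.816 cmH2O.

29.8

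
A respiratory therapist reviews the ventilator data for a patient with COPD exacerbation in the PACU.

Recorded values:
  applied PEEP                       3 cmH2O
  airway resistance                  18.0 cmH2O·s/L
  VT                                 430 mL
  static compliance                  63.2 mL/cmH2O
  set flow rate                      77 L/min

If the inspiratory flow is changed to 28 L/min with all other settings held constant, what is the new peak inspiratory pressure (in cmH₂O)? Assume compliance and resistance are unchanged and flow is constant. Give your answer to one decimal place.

18.2

Flow: 77 L/min ÷ 60 = 1.2833 L/s.
New flow: 28 L/min ÷ 60 = 0.4667 L/s.
PIP = Vt/C + R·V̇ + PEEP (constant-flow equation of motion).
Only the resistive term changes: ΔPIP = R × ΔV̇ = 18.0 × (0.4667 − 1.2833) = 18.0 × -0.8166 = -14.699 cmH2O.
Original PIP = 430/63.2 + 18.0×1.2833 + 3 = 32.903 cmH2O; new PIP = 32.903 + (-14.699) = 18.204 cmH2O.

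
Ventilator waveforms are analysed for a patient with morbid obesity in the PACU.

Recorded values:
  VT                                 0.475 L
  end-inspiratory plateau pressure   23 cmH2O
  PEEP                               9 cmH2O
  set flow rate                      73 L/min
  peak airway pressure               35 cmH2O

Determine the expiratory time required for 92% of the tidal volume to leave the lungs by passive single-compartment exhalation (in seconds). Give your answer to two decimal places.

0.85

Flow: 73 L/min ÷ 60 = 1.2167 L/s.
R = (PIP − Pplat)/V̇ = (35 − 23) / 1.2167 = 12.0/1.2167 = 9.863 cmH2O·s/L.
C = Vt/(Pplat − PEEP) = 475.0 / (23 − 9) = 475.0/14.0 = 33.929 mL/cmH2O.
τ = R × C = 9.863 × 0.03393 L/cmH2O = 0.3347 s.
t = −τ·ln(1 − 0.92) = −0.3347·ln(0.08) = 0.8454 s.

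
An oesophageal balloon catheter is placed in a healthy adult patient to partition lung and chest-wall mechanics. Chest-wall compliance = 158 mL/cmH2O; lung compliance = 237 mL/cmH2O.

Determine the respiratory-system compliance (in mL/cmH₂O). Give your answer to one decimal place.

94.8

Lung and chest wall are elastances in series: 1/Crs = 1/CL + 1/Ccw.
1/Crs = 1/237 + 1/158 = 0.01055.
Crs = 94.787 mL/cmH2O.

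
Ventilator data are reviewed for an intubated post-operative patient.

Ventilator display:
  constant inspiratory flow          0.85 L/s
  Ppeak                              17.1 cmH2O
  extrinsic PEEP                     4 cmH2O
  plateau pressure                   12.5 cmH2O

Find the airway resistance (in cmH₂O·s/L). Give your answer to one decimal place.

Raw = (PIP − Pplat) / flow = (17.1 − 12.5) / 0.85 = 4.6 / 0.85 = 5.412 cmH2O·s/L.

5.4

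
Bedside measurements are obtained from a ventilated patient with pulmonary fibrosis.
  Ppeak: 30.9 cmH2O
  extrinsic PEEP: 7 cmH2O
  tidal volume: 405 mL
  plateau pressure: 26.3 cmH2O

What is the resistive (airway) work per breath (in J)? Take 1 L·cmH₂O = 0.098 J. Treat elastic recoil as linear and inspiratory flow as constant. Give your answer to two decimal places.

With constant inspiratory flow the resistive pressure is constant at PIP − Pplat = 30.9 − 26.3 = 4.6 cmH2O, so resistive work = 4.6 × 0.405 = 1.863 L·cmH2O.
× 0.098 J/(L·cmH2O) → 0.1826 J.

0.18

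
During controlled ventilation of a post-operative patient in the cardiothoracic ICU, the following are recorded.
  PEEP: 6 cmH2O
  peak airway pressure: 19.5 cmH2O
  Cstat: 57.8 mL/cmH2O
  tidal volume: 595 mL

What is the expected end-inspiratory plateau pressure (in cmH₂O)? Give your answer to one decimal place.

Pplat = PEEP + Vt / Cstat = 6 + 595 / 57.8 = 6 + 10.294 = 16.294 cmH2O.

16.3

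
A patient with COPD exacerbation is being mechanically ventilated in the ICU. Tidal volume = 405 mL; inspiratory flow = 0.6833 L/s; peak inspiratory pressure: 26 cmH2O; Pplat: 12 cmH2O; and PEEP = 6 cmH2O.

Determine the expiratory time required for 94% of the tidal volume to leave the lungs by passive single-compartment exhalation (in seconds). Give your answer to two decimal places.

R = (PIP − Pplat)/V̇ = (26 − 12) / 0.6833 = 14.0/0.6833 = 20.489 cmH2O·s/L.
C = Vt/(Pplat − PEEP) = 405.0 / (12 − 6) = 405.0/6.0 = 67.5 mL/cmH2O.
τ = R × C = 20.489 × 0.0675 L/cmH2O = 1.383 s.
t = −τ·ln(1 − 0.94) = −1.383·ln(0.06) = 3.891 s.

3.89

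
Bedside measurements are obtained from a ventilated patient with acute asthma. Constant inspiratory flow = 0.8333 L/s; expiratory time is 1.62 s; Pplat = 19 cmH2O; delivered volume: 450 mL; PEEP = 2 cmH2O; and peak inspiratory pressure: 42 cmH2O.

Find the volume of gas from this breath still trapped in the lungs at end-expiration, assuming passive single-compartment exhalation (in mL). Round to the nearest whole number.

R = (PIP − Pplat)/V̇ = (42 − 19) / 0.8333 = 23.0/0.8333 = 27.601 cmH2O·s/L.
C = Vt/(Pplat − PEEP) = 450.0 / (19 − 2) = 450.0/17.0 = 26.471 mL/cmH2O.
τ = R × C = 27.601 × 0.02647 L/cmH2O = 0.7306 s.
Fraction remaining = e^(−Te/τ) = e^(−1.62/0.7306) = 0.1089.
Trapped volume = 450.0 × 0.1089 = 49.005 mL.

49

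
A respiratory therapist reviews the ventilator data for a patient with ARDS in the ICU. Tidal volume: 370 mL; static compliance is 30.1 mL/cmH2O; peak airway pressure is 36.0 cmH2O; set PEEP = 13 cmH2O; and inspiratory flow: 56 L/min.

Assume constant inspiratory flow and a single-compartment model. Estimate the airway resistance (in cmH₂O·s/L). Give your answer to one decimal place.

Flow: 56 L/min ÷ 60 = 0.9333 L/s.
Equation of motion (constant flow): PIP = Vt/C + R·V̇ + PEEP.
R·V̇ = PIP − Vt/C − PEEP = 36.0 − 370/30.1 − 13 = 36.0 − 12.292 − 13 = 10.708 cmH2O.
R = 10.708 / 0.9333 = 11.473 cmH2O·s/L.

11.5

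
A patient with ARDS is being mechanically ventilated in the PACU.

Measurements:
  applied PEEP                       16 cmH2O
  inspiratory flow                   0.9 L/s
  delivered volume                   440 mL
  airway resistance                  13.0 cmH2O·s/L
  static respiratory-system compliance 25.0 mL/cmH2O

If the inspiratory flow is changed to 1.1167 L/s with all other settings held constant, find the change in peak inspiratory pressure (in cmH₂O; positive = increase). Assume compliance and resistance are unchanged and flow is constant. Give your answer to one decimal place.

2.8

PIP = Vt/C + R·V̇ + PEEP (constant-flow equation of motion).
Only the resistive term changes: ΔPIP = R × ΔV̇ = 13.0 × (1.1167 − 0.9) = 13.0 × 0.2167 = 2.817 cmH2O.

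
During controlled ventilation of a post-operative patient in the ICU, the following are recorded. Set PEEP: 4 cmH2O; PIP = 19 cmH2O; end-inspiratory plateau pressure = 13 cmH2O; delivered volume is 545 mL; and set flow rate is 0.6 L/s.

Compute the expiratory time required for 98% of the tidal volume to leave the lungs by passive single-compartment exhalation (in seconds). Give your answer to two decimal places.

R = (PIP − Pplat)/V̇ = (19 − 13) / 0.6 = 6.0/0.6 = 10.0 cmH2O·s/L.
C = Vt/(Pplat − PEEP) = 545.0 / (13 − 4) = 545.0/9.0 = 60.556 mL/cmH2O.
τ = R × C = 10.0 × 0.06056 L/cmH2O = 0.6056 s.
t = −τ·ln(1 − 0.98) = −0.6056·ln(0.02) = 2.369 s.

2.37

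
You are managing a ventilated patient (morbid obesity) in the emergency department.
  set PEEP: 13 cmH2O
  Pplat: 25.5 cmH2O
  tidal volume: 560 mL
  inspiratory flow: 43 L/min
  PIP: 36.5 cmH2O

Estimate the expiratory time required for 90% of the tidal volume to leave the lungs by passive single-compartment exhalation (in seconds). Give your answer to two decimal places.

1.58

Flow: 43 L/min ÷ 60 = 0.7167 L/s.
R = (PIP − Pplat)/V̇ = (36.5 − 25.5) / 0.7167 = 11.0/0.7167 = 15.348 cmH2O·s/L.
C = Vt/(Pplat − PEEP) = 560.0 / (25.5 − 13) = 560.0/12.5 = 44.8 mL/cmH2O.
τ = R × C = 15.348 × 0.0448 L/cmH2O = 0.6876 s.
t = −τ·ln(1 − 0.90) = −0.6876·ln(0.1) = 1.583 s.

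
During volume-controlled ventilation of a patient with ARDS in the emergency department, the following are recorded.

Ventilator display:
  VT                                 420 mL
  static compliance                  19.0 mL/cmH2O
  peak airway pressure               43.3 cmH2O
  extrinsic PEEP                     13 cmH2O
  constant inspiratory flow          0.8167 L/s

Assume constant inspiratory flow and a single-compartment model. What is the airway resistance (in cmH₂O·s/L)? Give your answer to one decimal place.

10.0

Equation of motion (constant flow): PIP = Vt/C + R·V̇ + PEEP.
R·V̇ = PIP − Vt/C − PEEP = 43.3 − 420/19.0 − 13 = 43.3 − 22.105 − 13 = 8.195 cmH2O.
R = 8.195 / 0.8167 = 10.034 cmH2O·s/L.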